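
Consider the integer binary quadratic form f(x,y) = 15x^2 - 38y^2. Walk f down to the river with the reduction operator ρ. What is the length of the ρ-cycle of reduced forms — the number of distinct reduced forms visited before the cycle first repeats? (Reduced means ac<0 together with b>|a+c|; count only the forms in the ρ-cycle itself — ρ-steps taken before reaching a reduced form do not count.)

D = 2280, ⌊√D⌋ = 47
descent: ρ → (-38,0,15)
descent: ρ → (15,30,-23)  [lands on river]
river: ρ → (-23,16,22)
river: ρ → (22,28,-17)
river: ρ → (-17,40,10)
river: ρ → (10,40,-17)
river: ρ → (-17,28,22)
river: ρ → (22,16,-23)
river: ρ → (-23,30,15)
ρ-cycle length = 8 (tail of 2 descent steps not counted)

8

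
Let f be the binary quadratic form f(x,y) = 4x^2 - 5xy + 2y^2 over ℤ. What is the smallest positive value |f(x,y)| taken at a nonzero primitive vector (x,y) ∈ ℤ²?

translate: b→3 (≡-5 mod 8), so (4,-5,2)→(4,3,1)
flip: (4,3,1)→(1,-3,4)
translate: b→1 (≡-3 mod 2), so (1,-3,4)→(1,1,2)
reduced (well bottom): (1,1,2) with a≤c, −a<b≤a
well minimum = a = 1

1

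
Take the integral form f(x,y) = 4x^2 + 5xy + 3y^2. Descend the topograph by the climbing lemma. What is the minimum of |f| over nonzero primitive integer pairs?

translate: b→-3 (≡5 mod 8), so (4,5,3)→(4,-3,2)
flip: (4,-3,2)→(2,3,4)
translate: b→-1 (≡3 mod 4), so (2,3,4)→(2,-1,3)
reduced (well bottom): (2,-1,3) with a≤c, −a<b≤a
well minimum = a = 2

2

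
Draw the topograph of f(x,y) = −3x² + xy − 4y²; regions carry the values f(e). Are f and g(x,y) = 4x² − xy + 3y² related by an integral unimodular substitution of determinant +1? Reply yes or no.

D₁ = -47, D₂ = -47
f is negative-definite; reduce −f:
−f: reduced (well bottom): (3,-1,4) with a≤c, −a<b≤a
flip sign back: reduced form of f is (-3,1,-4)
g: flip: (4,-1,3)→(3,1,4)
g: reduced (well bottom): (3,1,4) with a≤c, −a<b≤a
reduced forms (-3, 1, -4) vs (3, 1, 4) ⇒ inequivalent

no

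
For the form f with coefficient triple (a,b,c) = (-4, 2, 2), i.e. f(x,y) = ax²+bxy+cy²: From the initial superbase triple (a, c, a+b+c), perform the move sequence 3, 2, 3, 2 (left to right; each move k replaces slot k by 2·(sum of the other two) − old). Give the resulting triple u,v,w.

start (-4,2,0) = (f(1,0),f(0,1),f(1,1))
replace slot 3: 2·((-4)+2) − 0 = -4 → (-4,2,-4)
replace slot 2: 2·((-4)+(-4)) − 2 = -18 → (-4,-18,-4)
replace slot 3: 2·((-4)+(-18)) − (-4) = -40 → (-4,-18,-40)
replace slot 2: 2·((-4)+(-40)) − (-18) = -70 → (-4,-70,-40)

-4,-70,-40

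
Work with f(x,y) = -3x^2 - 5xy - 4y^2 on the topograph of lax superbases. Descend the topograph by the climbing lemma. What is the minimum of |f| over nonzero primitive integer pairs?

translate: b→-1 (≡5 mod 6), so (3,5,4)→(3,-1,2)
flip: (3,-1,2)→(2,1,3)
reduced (well bottom): (2,1,3) with a≤c, −a<b≤a
well minimum |f| = |-2| = 2 (negative-definite)

2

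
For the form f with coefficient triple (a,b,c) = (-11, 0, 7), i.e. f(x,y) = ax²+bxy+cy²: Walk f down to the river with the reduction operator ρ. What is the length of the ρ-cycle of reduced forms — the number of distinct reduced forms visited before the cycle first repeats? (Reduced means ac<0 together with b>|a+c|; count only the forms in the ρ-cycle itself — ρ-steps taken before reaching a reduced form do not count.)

D = 308, ⌊√D⌋ = 17
descent: ρ → (7,14,-4)  [lands on river]
river: ρ → (-4,10,13)
river: ρ → (13,16,-1)
river: ρ → (-1,16,13)
river: ρ → (13,10,-4)
river: ρ → (-4,14,7)
ρ-cycle length = 6 (tail of 1 descent step not counted)

6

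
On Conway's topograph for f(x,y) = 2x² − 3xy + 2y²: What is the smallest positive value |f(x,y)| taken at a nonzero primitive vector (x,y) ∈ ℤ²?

translate: b→1 (≡-3 mod 4), so (2,-3,2)→(2,1,1)
flip: (2,1,1)→(1,-1,2)
translate: b→1 (≡-1 mod 2), so (1,-1,2)→(1,1,2)
reduced (well bottom): (1,1,2) with a≤c, −a<b≤a
well minimum = a = 1

1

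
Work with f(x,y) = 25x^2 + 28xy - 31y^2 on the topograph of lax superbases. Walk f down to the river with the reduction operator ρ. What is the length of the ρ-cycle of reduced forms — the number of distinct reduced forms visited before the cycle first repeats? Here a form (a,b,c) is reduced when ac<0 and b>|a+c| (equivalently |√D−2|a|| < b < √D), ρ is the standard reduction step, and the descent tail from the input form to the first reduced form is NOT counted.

D = 3884, ⌊√D⌋ = 62
river: ρ → (-31,34,22)
river: ρ → (22,54,-11)
river: ρ → (-11,56,17)
river: ρ → (17,46,-26)
river: ρ → (-26,58,5)
river: ρ → (5,62,-2)
river: ρ → (-2,62,5)
river: ρ → (5,58,-26)
river: ρ → (-26,46,17)
river: ρ → (17,56,-11)
river: ρ → (-11,54,22)
river: ρ → (22,34,-31)
river: ρ → (-31,28,25)
river: ρ → (25,22,-34)
river: ρ → (-34,46,13)
river: ρ → (13,58,-10)
river: ρ → (-10,62,1)
river: ρ → (1,62,-10)
river: ρ → (-10,58,13)
river: ρ → (13,46,-34)
river: ρ → (-34,22,25)
river: ρ → (25,28,-31)
ρ-cycle length = 22 (tail of 0 descent steps not counted)

22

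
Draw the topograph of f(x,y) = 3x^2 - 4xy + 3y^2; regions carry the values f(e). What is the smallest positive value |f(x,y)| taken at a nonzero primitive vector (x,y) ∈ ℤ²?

translate: b→2 (≡-4 mod 6), so (3,-4,3)→(3,2,2)
flip: (3,2,2)→(2,-2,3)
translate: b→2 (≡-2 mod 4), so (2,-2,3)→(2,2,3)
reduced (well bottom): (2,2,3) with a≤c, −a<b≤a
well minimum = a = 2

2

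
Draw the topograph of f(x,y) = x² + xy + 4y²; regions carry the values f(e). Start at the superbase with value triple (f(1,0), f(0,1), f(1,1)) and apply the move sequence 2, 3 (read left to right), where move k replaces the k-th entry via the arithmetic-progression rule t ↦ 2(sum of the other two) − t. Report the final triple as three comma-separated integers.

start (1,4,6) = (f(1,0),f(0,1),f(1,1))
replace slot 2: 2·(1+6) − 4 = 10 → (1,10,6)
replace slot 3: 2·(1+10) − 6 = 16 → (1,10,16)

1,10,16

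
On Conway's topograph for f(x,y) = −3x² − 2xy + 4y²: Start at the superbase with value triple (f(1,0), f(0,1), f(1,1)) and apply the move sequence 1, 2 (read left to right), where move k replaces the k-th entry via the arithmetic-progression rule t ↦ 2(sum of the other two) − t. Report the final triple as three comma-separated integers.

start (-3,4,-1) = (f(1,0),f(0,1),f(1,1))
replace slot 1: 2·(4+(-1)) − (-3) = 9 → (9,4,-1)
replace slot 2: 2·(9+(-1)) − 4 = 12 → (9,12,-1)

9,12,-1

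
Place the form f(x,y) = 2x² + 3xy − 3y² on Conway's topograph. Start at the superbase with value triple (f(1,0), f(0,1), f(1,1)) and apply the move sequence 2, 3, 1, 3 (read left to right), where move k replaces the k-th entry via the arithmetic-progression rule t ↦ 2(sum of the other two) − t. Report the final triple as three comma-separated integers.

start (2,-3,2) = (f(1,0),f(0,1),f(1,1))
replace slot 2: 2·(2+2) − (-3) = 11 → (2,11,2)
replace slot 3: 2·(2+11) − 2 = 24 → (2,11,24)
replace slot 1: 2·(11+24) − 2 = 68 → (68,11,24)
replace slot 3: 2·(68+11) − 24 = 134 → (68,11,134)

68,11,134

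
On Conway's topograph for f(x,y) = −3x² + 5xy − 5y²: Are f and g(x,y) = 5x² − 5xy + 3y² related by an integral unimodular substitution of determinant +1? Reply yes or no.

D₁ = -35, D₂ = -35
f is negative-definite; reduce −f:
−f: translate: b→1 (≡-5 mod 6), so (3,-5,5)→(3,1,3)
−f: reduced (well bottom): (3,1,3) with a≤c, −a<b≤a
flip sign back: reduced form of f is (-3,-1,-3)
g: translate: b→5 (≡-5 mod 10), so (5,-5,3)→(5,5,3)
g: flip: (5,5,3)→(3,-5,5)
g: translate: b→1 (≡-5 mod 6), so (3,-5,5)→(3,1,3)
g: reduced (well bottom): (3,1,3) with a≤c, −a<b≤a
reduced forms (-3, -1, -3) vs (3, 1, 3) ⇒ inequivalent

no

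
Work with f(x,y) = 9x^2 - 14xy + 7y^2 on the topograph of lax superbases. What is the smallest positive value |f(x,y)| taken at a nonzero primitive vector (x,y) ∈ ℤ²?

translate: b→4 (≡-14 mod 18), so (9,-14,7)→(9,4,2)
flip: (9,4,2)→(2,-4,9)
translate: b→0 (≡-4 mod 4), so (2,-4,9)→(2,0,7)
reduced (well bottom): (2,0,7) with a≤c, −a<b≤a
well minimum = a = 2

2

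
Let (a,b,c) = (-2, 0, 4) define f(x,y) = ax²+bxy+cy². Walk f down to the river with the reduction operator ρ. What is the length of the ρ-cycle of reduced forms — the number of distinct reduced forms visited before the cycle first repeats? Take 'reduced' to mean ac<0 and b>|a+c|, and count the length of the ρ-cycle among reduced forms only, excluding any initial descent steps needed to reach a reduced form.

D = 32, ⌊√D⌋ = 5
descent: ρ → (4,0,-2)
descent: ρ → (-2,4,2)  [lands on river]
river: ρ → (2,4,-2)
ρ-cycle length = 2 (tail of 2 descent steps not counted)

2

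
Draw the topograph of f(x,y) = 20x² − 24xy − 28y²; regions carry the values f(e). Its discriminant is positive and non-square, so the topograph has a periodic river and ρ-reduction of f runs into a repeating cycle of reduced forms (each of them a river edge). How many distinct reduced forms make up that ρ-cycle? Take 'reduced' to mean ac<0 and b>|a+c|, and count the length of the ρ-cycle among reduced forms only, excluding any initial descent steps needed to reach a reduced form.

D = 2816, ⌊√D⌋ = 53
descent: ρ → (-28,24,20)  [lands on river]
river: ρ → (20,16,-32)
river: ρ → (-32,48,4)
river: ρ → (4,48,-32)
river: ρ → (-32,16,20)
river: ρ → (20,24,-28)
river: ρ → (-28,32,16)
river: ρ → (16,32,-28)
ρ-cycle length = 8 (tail of 1 descent step not counted)

8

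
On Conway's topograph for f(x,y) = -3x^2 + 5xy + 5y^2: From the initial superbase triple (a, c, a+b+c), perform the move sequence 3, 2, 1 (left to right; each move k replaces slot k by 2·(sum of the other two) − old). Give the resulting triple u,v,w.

start (-3,5,7) = (f(1,0),f(0,1),f(1,1))
replace slot 3: 2·((-3)+5) − 7 = -3 → (-3,5,-3)
replace slot 2: 2·((-3)+(-3)) − 5 = -17 → (-3,-17,-3)
replace slot 1: 2·((-17)+(-3)) − (-3) = -37 → (-37,-17,-3)

-37,-17,-3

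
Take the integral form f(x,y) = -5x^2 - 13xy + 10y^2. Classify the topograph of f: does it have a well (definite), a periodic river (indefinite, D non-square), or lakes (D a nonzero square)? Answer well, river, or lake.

D = b²−4ac = (-13)² − 4·(-5)·10 = 369
D > 0 non-square ⇒ indefinite ⇒ periodic river

river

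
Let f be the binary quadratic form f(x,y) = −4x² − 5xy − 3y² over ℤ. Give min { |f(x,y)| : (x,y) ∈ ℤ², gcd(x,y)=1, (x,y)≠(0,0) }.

translate: b→-3 (≡5 mod 8), so (4,5,3)→(4,-3,2)
flip: (4,-3,2)→(2,3,4)
translate: b→-1 (≡3 mod 4), so (2,3,4)→(2,-1,3)
reduced (well bottom): (2,-1,3) with a≤c, −a<b≤a
well minimum |f| = |-2| = 2 (negative-definite)

2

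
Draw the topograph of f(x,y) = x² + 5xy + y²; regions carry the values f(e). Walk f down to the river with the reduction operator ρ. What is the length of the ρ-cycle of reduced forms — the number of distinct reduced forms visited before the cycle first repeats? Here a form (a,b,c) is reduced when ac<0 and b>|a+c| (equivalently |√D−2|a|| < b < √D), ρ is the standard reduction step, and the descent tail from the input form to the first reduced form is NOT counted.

D = 21, ⌊√D⌋ = 4
descent: ρ → (1,3,-3)  [lands on river]
river: ρ → (-3,3,1)
ρ-cycle length = 2 (tail of 1 descent step not counted)

2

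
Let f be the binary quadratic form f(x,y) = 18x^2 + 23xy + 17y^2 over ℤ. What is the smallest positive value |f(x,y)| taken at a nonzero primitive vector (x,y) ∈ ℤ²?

translate: b→-13 (≡23 mod 36), so (18,23,17)→(18,-13,12)
flip: (18,-13,12)→(12,13,18)
translate: b→-11 (≡13 mod 24), so (12,13,18)→(12,-11,17)
reduced (well bottom): (12,-11,17) with a≤c, −a<b≤a
well minimum = a = 12

12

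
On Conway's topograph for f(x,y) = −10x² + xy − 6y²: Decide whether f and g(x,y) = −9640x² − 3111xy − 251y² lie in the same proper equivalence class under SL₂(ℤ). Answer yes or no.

D₁ = -239, D₂ = -239
f is negative-definite; reduce −f:
−f: flip: (10,-1,6)→(6,1,10)
−f: reduced (well bottom): (6,1,10) with a≤c, −a<b≤a
flip sign back: reduced form of f is (-6,-1,-10)
g is negative-definite; reduce −g:
−g: flip: (9640,3111,251)→(251,-3111,9640)
−g: translate: b→-99 (≡-3111 mod 502), so (251,-3111,9640)→(251,-99,10)
−g: flip: (251,-99,10)→(10,99,251)
−g: translate: b→-1 (≡99 mod 20), so (10,99,251)→(10,-1,6)
−g: flip: (10,-1,6)→(6,1,10)
−g: reduced (well bottom): (6,1,10) with a≤c, −a<b≤a
flip sign back: reduced form of g is (-6,-1,-10)
reduced forms (-6, -1, -10) vs (-6, -1, -10) ⇒ equivalent

yes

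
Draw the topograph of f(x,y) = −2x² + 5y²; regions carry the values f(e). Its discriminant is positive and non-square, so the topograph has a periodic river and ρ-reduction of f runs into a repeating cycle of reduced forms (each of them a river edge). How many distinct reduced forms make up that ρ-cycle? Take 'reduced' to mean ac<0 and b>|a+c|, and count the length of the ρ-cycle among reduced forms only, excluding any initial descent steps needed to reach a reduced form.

D = 40, ⌊√D⌋ = 6
descent: ρ → (5,0,-2)
descent: ρ → (-2,4,3)  [lands on river]
river: ρ → (3,2,-3)
river: ρ → (-3,4,2)
river: ρ → (2,4,-3)
river: ρ → (-3,2,3)
river: ρ → (3,4,-2)
ρ-cycle length = 6 (tail of 2 descent steps not counted)

6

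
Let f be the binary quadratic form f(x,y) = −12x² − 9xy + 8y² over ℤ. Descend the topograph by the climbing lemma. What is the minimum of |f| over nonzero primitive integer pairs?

descent: ρ → (8,9,-12)  [lands on river]
river: ρ → (-12,15,5)
river: ρ → (5,15,-12)
river: ρ → (-12,9,8)
river: ρ → (8,7,-13)
river: ρ → (-13,19,2)
river: ρ → (2,21,-3)
river: ρ → (-3,21,2)
river: ρ → (2,19,-13)
river: ρ → (-13,7,8)
closes: descent 1, river 10
min |a| on river = 2

2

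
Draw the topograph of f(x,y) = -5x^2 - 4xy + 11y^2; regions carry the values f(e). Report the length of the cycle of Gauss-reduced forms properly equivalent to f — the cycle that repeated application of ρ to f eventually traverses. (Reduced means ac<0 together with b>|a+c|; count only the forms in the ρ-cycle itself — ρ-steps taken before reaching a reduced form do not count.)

D = 236, ⌊√D⌋ = 15
descent: ρ → (11,4,-5)
descent: ρ → (-5,6,10)  [lands on river]
river: ρ → (10,14,-1)
river: ρ → (-1,14,10)
river: ρ → (10,6,-5)
river: ρ → (-5,14,2)
river: ρ → (2,14,-5)
ρ-cycle length = 6 (tail of 2 descent steps not counted)

6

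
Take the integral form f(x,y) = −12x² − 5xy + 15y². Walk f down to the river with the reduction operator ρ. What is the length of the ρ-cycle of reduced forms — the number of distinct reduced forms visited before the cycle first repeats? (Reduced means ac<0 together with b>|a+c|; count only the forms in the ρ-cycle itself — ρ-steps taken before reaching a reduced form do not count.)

D = 745, ⌊√D⌋ = 27
descent: ρ → (15,5,-12)  [lands on river]
river: ρ → (-12,19,8)
river: ρ → (8,13,-18)
river: ρ → (-18,23,3)
river: ρ → (3,25,-10)
river: ρ → (-10,15,13)
river: ρ → (13,11,-12)
river: ρ → (-12,13,12)
river: ρ → (12,11,-13)
river: ρ → (-13,15,10)
river: ρ → (10,25,-3)
river: ρ → (-3,23,18)
river: ρ → (18,13,-8)
river: ρ → (-8,19,12)
river: ρ → (12,5,-15)
river: ρ → (-15,25,2)
river: ρ → (2,27,-2)
river: ρ → (-2,25,15)
ρ-cycle length = 18 (tail of 1 descent step not counted)

18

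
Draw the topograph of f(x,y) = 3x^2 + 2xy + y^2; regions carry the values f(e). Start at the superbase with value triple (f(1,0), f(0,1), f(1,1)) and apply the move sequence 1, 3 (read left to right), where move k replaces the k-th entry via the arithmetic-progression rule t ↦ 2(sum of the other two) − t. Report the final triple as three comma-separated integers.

start (3,1,6) = (f(1,0),f(0,1),f(1,1))
replace slot 1: 2·(1+6) − 3 = 11 → (11,1,6)
replace slot 3: 2·(11+1) − 6 = 18 → (11,1,18)

11,1,18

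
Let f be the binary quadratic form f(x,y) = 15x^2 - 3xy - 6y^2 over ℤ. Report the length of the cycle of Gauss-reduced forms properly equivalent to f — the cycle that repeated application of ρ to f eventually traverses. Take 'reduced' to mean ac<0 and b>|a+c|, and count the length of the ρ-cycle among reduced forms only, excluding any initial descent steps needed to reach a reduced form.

D = 369, ⌊√D⌋ = 19
descent: ρ → (-6,15,6)  [lands on river]
river: ρ → (6,9,-12)
river: ρ → (-12,15,3)
river: ρ → (3,15,-12)
river: ρ → (-12,9,6)
river: ρ → (6,15,-6)
river: ρ → (-6,9,12)
river: ρ → (12,15,-3)
river: ρ → (-3,15,12)
river: ρ → (12,9,-6)
ρ-cycle length = 10 (tail of 1 descent step not counted)

10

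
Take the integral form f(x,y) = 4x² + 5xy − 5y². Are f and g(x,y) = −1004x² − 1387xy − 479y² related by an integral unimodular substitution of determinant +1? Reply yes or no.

D₁ = 105, D₂ = 105
river cycle of f (length 6): (-5, 5, 4), (4, 3, -6), (-6, 9, 1), (1, 9, -6), (-6, 3, 4), (4, 5, -5)
river cycle of g (length 6): (-5, 5, 4), (4, 3, -6), (-6, 9, 1), (1, 9, -6), (-6, 3, 4), (4, 5, -5)
cycles coincide ⇒ equivalent

yes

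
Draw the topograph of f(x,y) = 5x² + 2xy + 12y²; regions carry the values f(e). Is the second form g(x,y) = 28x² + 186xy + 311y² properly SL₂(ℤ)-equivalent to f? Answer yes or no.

D₁ = -236, D₂ = -236
f: reduced (well bottom): (5,2,12) with a≤c, −a<b≤a
g: translate: b→18 (≡186 mod 56), so (28,186,311)→(28,18,5)
g: flip: (28,18,5)→(5,-18,28)
g: translate: b→2 (≡-18 mod 10), so (5,-18,28)→(5,2,12)
g: reduced (well bottom): (5,2,12) with a≤c, −a<b≤a
reduced forms (5, 2, 12) vs (5, 2, 12) ⇒ equivalent

yes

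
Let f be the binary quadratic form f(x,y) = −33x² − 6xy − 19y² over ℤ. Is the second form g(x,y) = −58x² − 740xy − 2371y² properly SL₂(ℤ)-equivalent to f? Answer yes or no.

D₁ = -2472, D₂ = -2472
f is negative-definite; reduce −f:
−f: flip: (33,6,19)→(19,-6,33)
−f: reduced (well bottom): (19,-6,33) with a≤c, −a<b≤a
flip sign back: reduced form of f is (-19,6,-33)
g is negative-definite; reduce −g:
−g: translate: b→44 (≡740 mod 116), so (58,740,2371)→(58,44,19)
−g: flip: (58,44,19)→(19,-44,58)
−g: translate: b→-6 (≡-44 mod 38), so (19,-44,58)→(19,-6,33)
−g: reduced (well bottom): (19,-6,33) with a≤c, −a<b≤a
flip sign back: reduced form of g is (-19,6,-33)
reduced forms (-19, 6, -33) vs (-19, 6, -33) ⇒ equivalent

yes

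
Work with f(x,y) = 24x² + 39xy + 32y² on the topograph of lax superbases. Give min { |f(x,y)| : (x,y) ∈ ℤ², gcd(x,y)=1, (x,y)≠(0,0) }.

translate: b→-9 (≡39 mod 48), so (24,39,32)→(24,-9,17)
flip: (24,-9,17)→(17,9,24)
reduced (well bottom): (17,9,24) with a≤c, −a<b≤a
well minimum = a = 17

17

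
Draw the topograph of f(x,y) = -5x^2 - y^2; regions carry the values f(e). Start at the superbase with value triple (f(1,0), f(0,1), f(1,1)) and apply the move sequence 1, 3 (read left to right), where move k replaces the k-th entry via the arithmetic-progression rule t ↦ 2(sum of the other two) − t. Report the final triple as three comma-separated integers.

start (-5,-1,-6) = (f(1,0),f(0,1),f(1,1))
replace slot 1: 2·((-1)+(-6)) − (-5) = -9 → (-9,-1,-6)
replace slot 3: 2·((-9)+(-1)) − (-6) = -14 → (-9,-1,-14)

-9,-1,-14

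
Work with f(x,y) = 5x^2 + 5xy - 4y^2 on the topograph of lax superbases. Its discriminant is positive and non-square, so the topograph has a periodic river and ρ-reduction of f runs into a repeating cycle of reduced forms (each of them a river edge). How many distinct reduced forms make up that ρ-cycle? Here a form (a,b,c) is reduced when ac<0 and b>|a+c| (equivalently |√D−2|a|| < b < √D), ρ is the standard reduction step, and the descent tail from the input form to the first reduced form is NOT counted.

D = 105, ⌊√D⌋ = 10
river: ρ → (-4,3,6)
river: ρ → (6,9,-1)
river: ρ → (-1,9,6)
river: ρ → (6,3,-4)
river: ρ → (-4,5,5)
river: ρ → (5,5,-4)
ρ-cycle length = 6 (tail of 0 descent steps not counted)

6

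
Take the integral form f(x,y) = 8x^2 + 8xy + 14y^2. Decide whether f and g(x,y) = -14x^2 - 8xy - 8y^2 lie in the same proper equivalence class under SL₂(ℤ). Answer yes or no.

D₁ = -384, D₂ = -384
f: reduced (well bottom): (8,8,14) with a≤c, −a<b≤a
g is negative-definite; reduce −g:
−g: flip: (14,8,8)→(8,-8,14)
−g: translate: b→8 (≡-8 mod 16), so (8,-8,14)→(8,8,14)
−g: reduced (well bottom): (8,8,14) with a≤c, −a<b≤a
flip sign back: reduced form of g is (-8,-8,-14)
reduced forms (8, 8, 14) vs (-8, -8, -14) ⇒ inequivalent

no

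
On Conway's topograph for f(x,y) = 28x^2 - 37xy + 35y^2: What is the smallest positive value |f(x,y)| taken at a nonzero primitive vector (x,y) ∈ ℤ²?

translate: b→19 (≡-37 mod 56), so (28,-37,35)→(28,19,26)
flip: (28,19,26)→(26,-19,28)
reduced (well bottom): (26,-19,28) with a≤c, −a<b≤a
well minimum = a = 26

26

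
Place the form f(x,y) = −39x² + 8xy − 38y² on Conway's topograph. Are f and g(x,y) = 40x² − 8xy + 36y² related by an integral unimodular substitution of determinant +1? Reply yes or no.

D₁ = -5864, D₂ = -5696
discriminants differ ⇒ not SL₂(ℤ)-equivalent

no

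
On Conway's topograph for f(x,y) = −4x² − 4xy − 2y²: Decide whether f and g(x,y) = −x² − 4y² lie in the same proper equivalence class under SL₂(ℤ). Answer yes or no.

D₁ = -16, D₂ = -16
f is negative-definite; reduce −f:
−f: flip: (4,4,2)→(2,-4,4)
−f: translate: b→0 (≡-4 mod 4), so (2,-4,4)→(2,0,2)
−f: reduced (well bottom): (2,0,2) with a≤c, −a<b≤a
flip sign back: reduced form of f is (-2,0,-2)
g is negative-definite; reduce −g:
−g: reduced (well bottom): (1,0,4) with a≤c, −a<b≤a
flip sign back: reduced form of g is (-1,0,-4)
reduced forms (-2, 0, -2) vs (-1, 0, -4) ⇒ inequivalent

no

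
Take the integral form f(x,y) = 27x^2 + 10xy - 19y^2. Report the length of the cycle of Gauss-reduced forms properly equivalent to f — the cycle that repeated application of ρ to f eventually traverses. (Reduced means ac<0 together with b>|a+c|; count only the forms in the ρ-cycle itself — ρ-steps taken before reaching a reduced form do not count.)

D = 2152, ⌊√D⌋ = 46
river: ρ → (-19,28,18)
river: ρ → (18,44,-3)
river: ρ → (-3,46,3)
river: ρ → (3,44,-18)
river: ρ → (-18,28,19)
river: ρ → (19,10,-27)
river: ρ → (-27,44,2)
river: ρ → (2,44,-27)
river: ρ → (-27,10,19)
river: ρ → (19,28,-18)
river: ρ → (-18,44,3)
river: ρ → (3,46,-3)
river: ρ → (-3,44,18)
river: ρ → (18,28,-19)
river: ρ → (-19,10,27)
river: ρ → (27,44,-2)
river: ρ → (-2,44,27)
river: ρ → (27,10,-19)
ρ-cycle length = 18 (tail of 0 descent steps not counted)

18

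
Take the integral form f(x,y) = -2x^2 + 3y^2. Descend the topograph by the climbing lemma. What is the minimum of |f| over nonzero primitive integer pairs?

descent: ρ → (3,0,-2)
descent: ρ → (-2,4,1)  [lands on river]
river: ρ → (1,4,-2)
closes: descent 2, river 2
min |a| on river = 1

1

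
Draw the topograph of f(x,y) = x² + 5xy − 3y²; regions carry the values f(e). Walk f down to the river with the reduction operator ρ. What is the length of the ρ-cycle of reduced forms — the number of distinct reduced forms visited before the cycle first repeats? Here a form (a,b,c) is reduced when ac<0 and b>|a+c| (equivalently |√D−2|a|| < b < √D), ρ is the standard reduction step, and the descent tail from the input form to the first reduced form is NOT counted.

D = 37, ⌊√D⌋ = 6
river: ρ → (-3,1,3)
river: ρ → (3,5,-1)
river: ρ → (-1,5,3)
river: ρ → (3,1,-3)
river: ρ → (-3,5,1)
river: ρ → (1,5,-3)
ρ-cycle length = 6 (tail of 0 descent steps not counted)

6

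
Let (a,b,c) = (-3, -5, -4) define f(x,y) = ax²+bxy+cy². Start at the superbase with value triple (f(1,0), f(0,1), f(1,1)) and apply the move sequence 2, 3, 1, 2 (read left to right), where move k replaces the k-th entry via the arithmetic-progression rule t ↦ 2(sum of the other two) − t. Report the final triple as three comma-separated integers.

start (-3,-4,-12) = (f(1,0),f(0,1),f(1,1))
replace slot 2: 2·((-3)+(-12)) − (-4) = -26 → (-3,-26,-12)
replace slot 3: 2·((-3)+(-26)) − (-12) = -46 → (-3,-26,-46)
replace slot 1: 2·((-26)+(-46)) − (-3) = -141 → (-141,-26,-46)
replace slot 2: 2·((-141)+(-46)) − (-26) = -348 → (-141,-348,-46)

-141,-348,-46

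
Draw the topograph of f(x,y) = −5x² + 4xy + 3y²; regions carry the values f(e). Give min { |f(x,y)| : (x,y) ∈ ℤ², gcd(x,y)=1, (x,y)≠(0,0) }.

river: ρ → (3,8,-1)
river: ρ → (-1,8,3)
river: ρ → (3,4,-5)
river: ρ → (-5,6,2)
river: ρ → (2,6,-5)
river: ρ → (-5,4,3)
closes: descent 0, river 6
min |a| on river = 1

1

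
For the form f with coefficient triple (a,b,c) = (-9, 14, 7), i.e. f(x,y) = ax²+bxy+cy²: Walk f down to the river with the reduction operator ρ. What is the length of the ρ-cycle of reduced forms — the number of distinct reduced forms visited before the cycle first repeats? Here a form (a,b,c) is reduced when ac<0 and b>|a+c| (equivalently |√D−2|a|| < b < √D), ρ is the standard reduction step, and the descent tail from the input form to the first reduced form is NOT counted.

D = 448, ⌊√D⌋ = 21
river: ρ → (7,14,-9)
river: ρ → (-9,4,12)
river: ρ → (12,20,-1)
river: ρ → (-1,20,12)
river: ρ → (12,4,-9)
river: ρ → (-9,14,7)
ρ-cycle length = 6 (tail of 0 descent steps not counted)

6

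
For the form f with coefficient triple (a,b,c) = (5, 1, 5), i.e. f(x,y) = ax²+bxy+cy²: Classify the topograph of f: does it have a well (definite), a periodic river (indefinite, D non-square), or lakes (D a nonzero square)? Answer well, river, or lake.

D = b²−4ac = 1² − 4·5·5 = -99
D < 0 ⇒ definite ⇒ every region one sign ⇒ single well

well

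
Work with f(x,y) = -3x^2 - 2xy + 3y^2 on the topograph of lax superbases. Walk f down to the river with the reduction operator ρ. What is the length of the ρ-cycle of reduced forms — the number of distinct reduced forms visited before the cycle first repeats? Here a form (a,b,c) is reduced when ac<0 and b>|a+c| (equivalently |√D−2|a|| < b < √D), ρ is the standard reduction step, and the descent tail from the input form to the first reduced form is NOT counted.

D = 40, ⌊√D⌋ = 6
descent: ρ → (3,2,-3)  [lands on river]
river: ρ → (-3,4,2)
river: ρ → (2,4,-3)
river: ρ → (-3,2,3)
river: ρ → (3,4,-2)
river: ρ → (-2,4,3)
ρ-cycle length = 6 (tail of 1 descent step not counted)

6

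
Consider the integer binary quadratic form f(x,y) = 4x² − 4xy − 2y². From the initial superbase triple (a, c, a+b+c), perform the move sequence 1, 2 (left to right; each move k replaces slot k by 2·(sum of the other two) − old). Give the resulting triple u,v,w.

start (4,-2,-2) = (f(1,0),f(0,1),f(1,1))
replace slot 1: 2·((-2)+(-2)) − 4 = -12 → (-12,-2,-2)
replace slot 2: 2·((-12)+(-2)) − (-2) = -26 → (-12,-26,-2)

-12,-26,-2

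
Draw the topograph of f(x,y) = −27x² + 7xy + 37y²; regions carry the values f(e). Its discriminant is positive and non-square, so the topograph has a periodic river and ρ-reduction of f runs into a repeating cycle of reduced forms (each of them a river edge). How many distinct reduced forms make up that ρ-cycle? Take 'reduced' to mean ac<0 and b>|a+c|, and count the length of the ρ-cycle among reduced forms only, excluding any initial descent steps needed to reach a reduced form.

D = 4045, ⌊√D⌋ = 63
descent: ρ → (37,-7,-27)
descent: ρ → (-27,61,3)  [lands on river]
river: ρ → (3,59,-47)
river: ρ → (-47,35,15)
river: ρ → (15,55,-17)
river: ρ → (-17,47,27)
river: ρ → (27,61,-3)
river: ρ → (-3,59,47)
river: ρ → (47,35,-15)
river: ρ → (-15,55,17)
river: ρ → (17,47,-27)
ρ-cycle length = 10 (tail of 2 descent steps not counted)

10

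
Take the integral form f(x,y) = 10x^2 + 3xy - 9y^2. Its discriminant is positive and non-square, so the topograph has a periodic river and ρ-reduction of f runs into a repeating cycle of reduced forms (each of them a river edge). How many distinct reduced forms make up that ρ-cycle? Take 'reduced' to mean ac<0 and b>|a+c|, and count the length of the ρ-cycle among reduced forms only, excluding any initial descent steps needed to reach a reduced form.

D = 369, ⌊√D⌋ = 19
river: ρ → (-9,15,4)
river: ρ → (4,17,-5)
river: ρ → (-5,13,10)
river: ρ → (10,7,-8)
river: ρ → (-8,9,9)
river: ρ → (9,9,-8)
river: ρ → (-8,7,10)
river: ρ → (10,13,-5)
river: ρ → (-5,17,4)
river: ρ → (4,15,-9)
river: ρ → (-9,3,10)
river: ρ → (10,17,-2)
river: ρ → (-2,19,1)
river: ρ → (1,19,-2)
river: ρ → (-2,17,10)
river: ρ → (10,3,-9)
ρ-cycle length = 16 (tail of 0 descent steps not counted)

16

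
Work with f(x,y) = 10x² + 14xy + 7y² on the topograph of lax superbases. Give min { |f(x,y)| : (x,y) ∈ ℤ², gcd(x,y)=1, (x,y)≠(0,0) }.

translate: b→-6 (≡14 mod 20), so (10,14,7)→(10,-6,3)
flip: (10,-6,3)→(3,6,10)
translate: b→0 (≡6 mod 6), so (3,6,10)→(3,0,7)
reduced (well bottom): (3,0,7) with a≤c, −a<b≤a
well minimum = a = 3

3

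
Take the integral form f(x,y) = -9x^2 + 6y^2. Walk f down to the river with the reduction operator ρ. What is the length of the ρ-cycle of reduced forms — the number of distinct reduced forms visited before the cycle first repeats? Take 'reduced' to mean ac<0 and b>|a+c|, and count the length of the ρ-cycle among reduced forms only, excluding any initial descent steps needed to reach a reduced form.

D = 216, ⌊√D⌋ = 14
descent: ρ → (6,12,-3)  [lands on river]
river: ρ → (-3,12,6)
ρ-cycle length = 2 (tail of 1 descent step not counted)

2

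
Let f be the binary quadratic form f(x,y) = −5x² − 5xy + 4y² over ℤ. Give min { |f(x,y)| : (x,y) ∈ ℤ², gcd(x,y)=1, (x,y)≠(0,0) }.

descent: ρ → (4,5,-5)  [lands on river]
river: ρ → (-5,5,4)
river: ρ → (4,3,-6)
river: ρ → (-6,9,1)
river: ρ → (1,9,-6)
river: ρ → (-6,3,4)
closes: descent 1, river 6
min |a| on river = 1

1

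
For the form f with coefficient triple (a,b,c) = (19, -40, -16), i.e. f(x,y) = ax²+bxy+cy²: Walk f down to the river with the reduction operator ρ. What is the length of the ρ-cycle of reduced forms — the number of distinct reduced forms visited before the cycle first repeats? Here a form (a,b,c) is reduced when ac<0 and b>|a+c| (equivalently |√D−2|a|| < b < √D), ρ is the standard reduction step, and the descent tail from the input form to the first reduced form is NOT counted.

D = 2816, ⌊√D⌋ = 53
descent: ρ → (-16,40,19)  [lands on river]
river: ρ → (19,36,-20)
river: ρ → (-20,44,11)
river: ρ → (11,44,-20)
river: ρ → (-20,36,19)
river: ρ → (19,40,-16)
river: ρ → (-16,24,35)
river: ρ → (35,46,-5)
river: ρ → (-5,44,44)
river: ρ → (44,44,-5)
river: ρ → (-5,46,35)
river: ρ → (35,24,-16)
ρ-cycle length = 12 (tail of 1 descent step not counted)

12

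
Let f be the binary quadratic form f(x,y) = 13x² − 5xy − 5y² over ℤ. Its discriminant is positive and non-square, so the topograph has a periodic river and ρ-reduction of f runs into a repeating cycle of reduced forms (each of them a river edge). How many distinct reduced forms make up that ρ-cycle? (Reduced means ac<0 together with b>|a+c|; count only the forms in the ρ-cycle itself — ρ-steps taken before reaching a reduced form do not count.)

D = 285, ⌊√D⌋ = 16
descent: ρ → (-5,15,3)  [lands on river]
river: ρ → (3,15,-5)
ρ-cycle length = 2 (tail of 1 descent step not counted)

2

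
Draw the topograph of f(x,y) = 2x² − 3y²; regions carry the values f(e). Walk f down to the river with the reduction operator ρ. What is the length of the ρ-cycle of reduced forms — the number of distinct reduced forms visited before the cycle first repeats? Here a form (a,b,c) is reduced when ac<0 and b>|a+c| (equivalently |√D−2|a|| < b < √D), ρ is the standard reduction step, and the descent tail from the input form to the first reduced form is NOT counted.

D = 24, ⌊√D⌋ = 4
descent: ρ → (-3,0,2)
descent: ρ → (2,4,-1)  [lands on river]
river: ρ → (-1,4,2)
ρ-cycle length = 2 (tail of 2 descent steps not counted)

2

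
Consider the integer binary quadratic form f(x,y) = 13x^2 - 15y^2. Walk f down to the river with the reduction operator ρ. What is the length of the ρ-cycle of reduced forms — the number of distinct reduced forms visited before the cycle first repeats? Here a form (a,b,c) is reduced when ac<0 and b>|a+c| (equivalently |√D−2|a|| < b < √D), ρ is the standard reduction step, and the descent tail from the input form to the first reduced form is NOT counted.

D = 780, ⌊√D⌋ = 27
descent: ρ → (-15,0,13)
descent: ρ → (13,26,-2)  [lands on river]
river: ρ → (-2,26,13)
ρ-cycle length = 2 (tail of 2 descent steps not counted)

2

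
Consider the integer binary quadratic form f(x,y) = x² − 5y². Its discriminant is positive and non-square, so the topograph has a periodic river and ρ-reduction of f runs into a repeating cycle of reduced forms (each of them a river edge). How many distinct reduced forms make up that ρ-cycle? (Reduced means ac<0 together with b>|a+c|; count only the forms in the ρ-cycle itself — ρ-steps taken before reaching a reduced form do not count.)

D = 20, ⌊√D⌋ = 4
descent: ρ → (-5,0,1)
descent: ρ → (1,4,-1)  [lands on river]
river: ρ → (-1,4,1)
ρ-cycle length = 2 (tail of 2 descent steps not counted)

2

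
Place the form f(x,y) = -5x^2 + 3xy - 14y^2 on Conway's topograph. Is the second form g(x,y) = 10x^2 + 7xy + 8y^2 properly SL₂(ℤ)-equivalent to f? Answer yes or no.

D₁ = -271, D₂ = -271
f is negative-definite; reduce −f:
−f: reduced (well bottom): (5,-3,14) with a≤c, −a<b≤a
flip sign back: reduced form of f is (-5,3,-14)
g: flip: (10,7,8)→(8,-7,10)
g: reduced (well bottom): (8,-7,10) with a≤c, −a<b≤a
reduced forms (-5, 3, -14) vs (8, -7, 10) ⇒ inequivalent

no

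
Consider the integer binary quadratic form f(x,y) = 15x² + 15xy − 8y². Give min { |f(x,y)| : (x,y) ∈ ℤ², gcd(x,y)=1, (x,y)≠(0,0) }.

river: ρ → (-8,17,13)
river: ρ → (13,9,-12)
river: ρ → (-12,15,10)
river: ρ → (10,25,-2)
river: ρ → (-2,23,22)
river: ρ → (22,21,-3)
river: ρ → (-3,21,22)
river: ρ → (22,23,-2)
river: ρ → (-2,25,10)
river: ρ → (10,15,-12)
river: ρ → (-12,9,13)
river: ρ → (13,17,-8)
river: ρ → (-8,15,15)
river: ρ → (15,15,-8)
closes: descent 0, river 14
min |a| on river = 2

2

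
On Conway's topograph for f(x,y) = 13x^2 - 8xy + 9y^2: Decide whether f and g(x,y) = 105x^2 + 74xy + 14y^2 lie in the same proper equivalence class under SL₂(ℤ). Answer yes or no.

D₁ = -404, D₂ = -404
f: flip: (13,-8,9)→(9,8,13)
f: reduced (well bottom): (9,8,13) with a≤c, −a<b≤a
g: flip: (105,74,14)→(14,-74,105)
g: translate: b→10 (≡-74 mod 28), so (14,-74,105)→(14,10,9)
g: flip: (14,10,9)→(9,-10,14)
g: translate: b→8 (≡-10 mod 18), so (9,-10,14)→(9,8,13)
g: reduced (well bottom): (9,8,13) with a≤c, −a<b≤a
reduced forms (9, 8, 13) vs (9, 8, 13) ⇒ equivalent

yes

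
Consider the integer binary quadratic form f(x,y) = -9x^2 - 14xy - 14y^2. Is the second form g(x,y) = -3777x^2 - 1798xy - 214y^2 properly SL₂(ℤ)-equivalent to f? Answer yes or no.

D₁ = -308, D₂ = -308
f is negative-definite; reduce −f:
−f: translate: b→-4 (≡14 mod 18), so (9,14,14)→(9,-4,9)
−f: flip: (9,-4,9)→(9,4,9)
−f: reduced (well bottom): (9,4,9) with a≤c, −a<b≤a
flip sign back: reduced form of f is (-9,-4,-9)
g is negative-definite; reduce −g:
−g: flip: (3777,1798,214)→(214,-1798,3777)
−g: translate: b→-86 (≡-1798 mod 428), so (214,-1798,3777)→(214,-86,9)
−g: flip: (214,-86,9)→(9,86,214)
−g: translate: b→-4 (≡86 mod 18), so (9,86,214)→(9,-4,9)
−g: flip: (9,-4,9)→(9,4,9)
−g: reduced (well bottom): (9,4,9) with a≤c, −a<b≤a
flip sign back: reduced form of g is (-9,-4,-9)
reduced forms (-9, -4, -9) vs (-9, -4, -9) ⇒ equivalent

yes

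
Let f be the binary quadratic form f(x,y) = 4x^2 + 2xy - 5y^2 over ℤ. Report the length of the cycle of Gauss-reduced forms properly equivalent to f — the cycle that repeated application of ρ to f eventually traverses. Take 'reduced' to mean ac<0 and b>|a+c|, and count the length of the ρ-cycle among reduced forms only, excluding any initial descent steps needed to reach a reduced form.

D = 84, ⌊√D⌋ = 9
river: ρ → (-5,8,1)
river: ρ → (1,8,-5)
river: ρ → (-5,2,4)
river: ρ → (4,6,-3)
river: ρ → (-3,6,4)
river: ρ → (4,2,-5)
ρ-cycle length = 6 (tail of 0 descent steps not counted)

6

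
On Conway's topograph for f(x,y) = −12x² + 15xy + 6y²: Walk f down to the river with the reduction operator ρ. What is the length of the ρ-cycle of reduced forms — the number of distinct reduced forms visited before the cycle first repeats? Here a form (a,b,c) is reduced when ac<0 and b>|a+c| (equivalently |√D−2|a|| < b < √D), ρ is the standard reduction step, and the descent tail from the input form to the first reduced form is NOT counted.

D = 513, ⌊√D⌋ = 22
river: ρ → (6,21,-3)
river: ρ → (-3,21,6)
river: ρ → (6,15,-12)
river: ρ → (-12,9,9)
river: ρ → (9,9,-12)
river: ρ → (-12,15,6)
ρ-cycle length = 6 (tail of 0 descent steps not counted)

6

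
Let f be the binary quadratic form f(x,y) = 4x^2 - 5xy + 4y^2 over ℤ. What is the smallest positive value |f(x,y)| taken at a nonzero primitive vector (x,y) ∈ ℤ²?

translate: b→3 (≡-5 mod 8), so (4,-5,4)→(4,3,3)
flip: (4,3,3)→(3,-3,4)
translate: b→3 (≡-3 mod 6), so (3,-3,4)→(3,3,4)
reduced (well bottom): (3,3,4) with a≤c, −a<b≤a
well minimum = a = 3

3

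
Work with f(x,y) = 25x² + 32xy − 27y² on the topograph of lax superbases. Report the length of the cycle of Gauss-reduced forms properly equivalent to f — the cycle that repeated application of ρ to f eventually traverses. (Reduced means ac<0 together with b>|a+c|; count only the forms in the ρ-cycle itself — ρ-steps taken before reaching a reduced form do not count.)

D = 3724, ⌊√D⌋ = 61
river: ρ → (-27,22,30)
river: ρ → (30,38,-19)
river: ρ → (-19,38,30)
river: ρ → (30,22,-27)
river: ρ → (-27,32,25)
river: ρ → (25,18,-34)
river: ρ → (-34,50,9)
river: ρ → (9,58,-10)
river: ρ → (-10,42,49)
river: ρ → (49,56,-3)
river: ρ → (-3,58,30)
river: ρ → (30,2,-31)
river: ρ → (-31,60,1)
river: ρ → (1,60,-31)
river: ρ → (-31,2,30)
river: ρ → (30,58,-3)
river: ρ → (-3,56,49)
river: ρ → (49,42,-10)
river: ρ → (-10,58,9)
river: ρ → (9,50,-34)
river: ρ → (-34,18,25)
river: ρ → (25,32,-27)
ρ-cycle length = 22 (tail of 0 descent steps not counted)

22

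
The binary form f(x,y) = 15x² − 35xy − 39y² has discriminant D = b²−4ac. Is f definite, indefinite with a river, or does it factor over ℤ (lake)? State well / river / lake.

D = b²−4ac = (-35)² − 4·15·(-39) = 3565
D > 0 non-square ⇒ indefinite ⇒ periodic river

river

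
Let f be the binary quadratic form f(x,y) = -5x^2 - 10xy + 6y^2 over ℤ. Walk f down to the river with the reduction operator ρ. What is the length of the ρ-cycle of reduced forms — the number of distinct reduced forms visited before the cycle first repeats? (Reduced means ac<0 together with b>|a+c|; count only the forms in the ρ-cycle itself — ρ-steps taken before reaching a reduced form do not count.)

D = 220, ⌊√D⌋ = 14
descent: ρ → (6,10,-5)  [lands on river]
river: ρ → (-5,10,6)
river: ρ → (6,14,-1)
river: ρ → (-1,14,6)
ρ-cycle length = 4 (tail of 1 descent step not counted)

4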